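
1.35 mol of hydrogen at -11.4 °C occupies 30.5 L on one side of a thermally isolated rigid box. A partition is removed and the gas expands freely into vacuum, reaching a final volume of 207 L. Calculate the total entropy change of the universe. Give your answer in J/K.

ΔS_universe = 21.5 J/K

For an ideal gas in free expansion Q = 0 and W = 0, so T is unchanged.
Entropy is a state function; using a reversible isothermal path, ΔS_gas = nR ln(V₂/V₁) = 1.35 × 8.314 × ln(207/30.5) = 21.5 J/K.
The insulated surroundings exchange no heat, so ΔS_surr = 0 and ΔS_universe = ΔS_gas.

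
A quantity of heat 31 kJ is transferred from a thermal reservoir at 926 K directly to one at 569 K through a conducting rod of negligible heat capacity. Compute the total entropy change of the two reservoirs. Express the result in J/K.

ΔS_total = 21 J/K

ΔS_hot = −Q/T_H = −31000/926 = -33.48 J/K and ΔS_cold = +Q/T_C = 31000/569 = 54.48 J/K.
ΔS_total = -33.48 + 54.48 = 21 J/K, positive as the second law requires.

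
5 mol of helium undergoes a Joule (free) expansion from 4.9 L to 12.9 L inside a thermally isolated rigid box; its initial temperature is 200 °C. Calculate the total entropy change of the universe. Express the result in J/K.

No heat is exchanged and no work is done, so the ideal-gas temperature stays constant.
Entropy is a state function; using a reversible isothermal path, ΔS_gas = nR ln(V₂/V₁) = 5 × 8.314 × ln(12.9/4.9) = 40.2 J/K.
The insulated surroundings exchange no heat, so ΔS_surr = 0 and ΔS_universe = ΔS_gas.

ΔS_universe = 40.2 J/K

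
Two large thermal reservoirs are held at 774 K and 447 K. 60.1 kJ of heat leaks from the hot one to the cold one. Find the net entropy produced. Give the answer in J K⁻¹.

ΔS_hot = −Q/T_H = −60100/774 = -77.65 J/K and ΔS_cold = +Q/T_C = 60100/447 = 134.5 J/K.
ΔS_total = -77.65 + 134.5 = 56.8 J/K, positive as the second law requires.

ΔS_total = 56.8 J/K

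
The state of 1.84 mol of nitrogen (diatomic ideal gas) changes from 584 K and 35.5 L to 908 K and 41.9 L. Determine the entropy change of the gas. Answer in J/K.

ΔS = 19.4 J/K

Entropy is a state function: ΔS = nC_V ln(T₂/T₁) + nR ln(V₂/V₁), with C_V = 5R/2 = 20.79 J mol⁻¹ K⁻¹ for a diatomic ideal gas.
ΔS = 1.84 × [20.79 × ln(908/584) + 8.314 × ln(41.9/35.5)] = 19.4 J/K.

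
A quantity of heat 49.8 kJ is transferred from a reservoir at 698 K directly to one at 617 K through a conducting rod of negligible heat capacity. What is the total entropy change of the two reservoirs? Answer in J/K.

ΔS_hot = −Q/T_H = −49800/698 = -71.347 J/K and ΔS_cold = +Q/T_C = 49800/617 = 80.713 J/K.
ΔS_total = -71.347 + 80.713 = 9.37 J/K, positive as the second law requires.

ΔS_total = 9.37 J/K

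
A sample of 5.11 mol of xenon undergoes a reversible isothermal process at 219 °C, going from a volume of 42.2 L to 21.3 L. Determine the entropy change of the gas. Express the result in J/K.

For an isothermal ideal gas ΔS_gas = nR ln(V₂/V₁) = 5.11 × 8.314 × ln(21.3/42.2) = -29 J/K.

ΔS_gas = -29 J/K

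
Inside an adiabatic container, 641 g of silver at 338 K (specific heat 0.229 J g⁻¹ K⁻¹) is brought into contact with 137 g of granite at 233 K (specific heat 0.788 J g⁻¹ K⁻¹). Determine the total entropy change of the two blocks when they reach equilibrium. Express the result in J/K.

Energy balance: T_f = (m₁c₁T₁ + m₂c₂T₂)/(m₁c₁ + m₂c₂) = 293.5 K.
ΔS₁ = m₁c₁ ln(T_f/T₁) = 146.789 × ln(293.5/338) = -20.72 J/K.
ΔS₂ = m₂c₂ ln(T_f/T₂) = 107.956 × ln(293.5/233) = 24.92 J/K.
ΔS_total = -20.72 + 24.92 = 4.2 J/K.

ΔS_total = 4.2 J/K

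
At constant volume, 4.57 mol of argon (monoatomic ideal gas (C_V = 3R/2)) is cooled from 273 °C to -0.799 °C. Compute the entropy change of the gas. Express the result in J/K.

ΔS = -39.7 J/K

In kelvin: T₁ = 546.15 K, T₂ = 272.351 K. At constant volume, ΔS = nC_V ln(T₂/T₁) with C_V = 3R/2 = 12.47 J mol⁻¹ K⁻¹.
ΔS = 4.57 × 12.47 × ln(272.351/546.15) = -39.7 J/K.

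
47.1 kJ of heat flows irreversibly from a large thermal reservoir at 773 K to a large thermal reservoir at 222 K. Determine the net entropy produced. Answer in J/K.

ΔS_hot = −Q/T_H = −47100/773 = -60.93 J/K and ΔS_cold = +Q/T_C = 47100/222 = 212.2 J/K.
ΔS_total = -60.93 + 212.2 = 151 J/K, positive as the second law requires.

ΔS_total = 151 J/K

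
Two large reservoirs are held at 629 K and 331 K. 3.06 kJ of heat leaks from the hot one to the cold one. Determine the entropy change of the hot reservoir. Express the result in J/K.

ΔS_hot = -4.86 J/K

The hot reservoir loses heat Q, so ΔS_hot = −Q/T_H = −3060/629 = -4.86 J/K.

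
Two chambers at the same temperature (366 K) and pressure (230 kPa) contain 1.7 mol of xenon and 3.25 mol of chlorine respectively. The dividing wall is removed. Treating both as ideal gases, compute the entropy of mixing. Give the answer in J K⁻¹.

ΔS_mix = 26.5 J/K

Mole fractions: x_A = 1.7/4.95 = 0.343, x_B = 0.657.
ΔS_mix = −R(n_A ln x_A + n_B ln x_B) = −8.314 × (1.7 ln 0.343 + 3.25 ln 0.657) = 26.5 J/K.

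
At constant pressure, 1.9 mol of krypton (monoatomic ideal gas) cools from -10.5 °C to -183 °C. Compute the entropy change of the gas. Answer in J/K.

In kelvin: T₁ = 262.65 K, T₂ = 90.15 K. At constant pressure, ΔS = nC_p ln(T₂/T₁) with C_p = 5R/2 = 20.79 J mol⁻¹ K⁻¹.
ΔS = 1.9 × 20.79 × ln(90.15/262.65) = -42.2 J/K.

ΔS = -42.2 J/K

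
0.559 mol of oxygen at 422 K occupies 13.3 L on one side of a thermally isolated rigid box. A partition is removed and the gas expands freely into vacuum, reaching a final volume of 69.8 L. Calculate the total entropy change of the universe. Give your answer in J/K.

ΔS_universe = 7.7 J/K

No heat is exchanged and no work is done, so the ideal-gas temperature stays constant.
Entropy is a state function; using a reversible isothermal path, ΔS_gas = nR ln(V₂/V₁) = 0.559 × 8.314 × ln(69.8/13.3) = 7.7 J/K.
The insulated surroundings exchange no heat, so ΔS_surr = 0 and ΔS_universe = ΔS_gas.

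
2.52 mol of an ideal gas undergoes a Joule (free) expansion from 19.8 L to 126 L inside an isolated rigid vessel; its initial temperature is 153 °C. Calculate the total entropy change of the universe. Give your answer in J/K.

ΔS_universe = 38.8 J/K

No heat is exchanged and no work is done, so the ideal-gas temperature stays constant.
Entropy is a state function; using a reversible isothermal path, ΔS_gas = nR ln(V₂/V₁) = 2.52 × 8.314 × ln(126/19.8) = 38.8 J/K.
The insulated surroundings exchange no heat, so ΔS_surr = 0 and ΔS_universe = ΔS_gas.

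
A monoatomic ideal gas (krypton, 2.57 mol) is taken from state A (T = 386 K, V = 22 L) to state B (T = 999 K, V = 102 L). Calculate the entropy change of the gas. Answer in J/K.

Entropy is a state function: ΔS = nC_V ln(T₂/T₁) + nR ln(V₂/V₁), with C_V = 3R/2 = 12.47 J mol⁻¹ K⁻¹ for a monoatomic ideal gas.
ΔS = 2.57 × [12.47 × ln(999/386) + 8.314 × ln(102/22)] = 63.3 J/K.

ΔS = 63.3 J/K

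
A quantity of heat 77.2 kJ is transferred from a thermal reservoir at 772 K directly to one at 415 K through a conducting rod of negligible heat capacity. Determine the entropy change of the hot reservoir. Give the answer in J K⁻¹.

ΔS_hot = -100 J/K

The hot reservoir loses heat Q, so ΔS_hot = −Q/T_H = −77200/772 = -100 J/K.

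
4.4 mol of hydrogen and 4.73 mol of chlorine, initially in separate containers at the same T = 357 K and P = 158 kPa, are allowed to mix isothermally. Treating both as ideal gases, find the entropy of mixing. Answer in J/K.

ΔS_mix = 52.6 J/K

Mole fractions: x_A = 4.4/9.13 = 0.482, x_B = 0.518.
ΔS_mix = −R(n_A ln x_A + n_B ln x_B) = −8.314 × (4.4 ln 0.482 + 4.73 ln 0.518) = 52.6 J/K.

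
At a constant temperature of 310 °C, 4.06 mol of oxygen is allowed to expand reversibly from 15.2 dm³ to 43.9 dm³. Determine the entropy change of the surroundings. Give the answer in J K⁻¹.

For an isothermal ideal gas ΔS_gas = nR ln(V₂/V₁) = 4.06 × 8.314 × ln(43.9/15.2) = 35.8 J/K.
The process is reversible, so ΔS_surr = −ΔS_gas = -35.8 J/K and ΔS_universe = 0.

ΔS_surr = -35.8 J/K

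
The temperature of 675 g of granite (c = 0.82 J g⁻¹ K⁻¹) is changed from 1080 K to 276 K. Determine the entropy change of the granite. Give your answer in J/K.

ΔS = -755 J/K

ΔS = ∫dQ_rev/T = m c ln(T₂/T₁) = 675 × 0.82 × ln(276/1080) = -755 J/K.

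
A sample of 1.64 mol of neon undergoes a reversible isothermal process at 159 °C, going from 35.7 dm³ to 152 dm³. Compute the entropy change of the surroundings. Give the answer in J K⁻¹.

For an isothermal ideal gas ΔS_gas = nR ln(V₂/V₁) = 1.64 × 8.314 × ln(152/35.7) = 19.8 J/K.
The process is reversible, so ΔS_surr = −ΔS_gas = -19.8 J/K and ΔS_universe = 0.

ΔS_surr = -19.8 J/K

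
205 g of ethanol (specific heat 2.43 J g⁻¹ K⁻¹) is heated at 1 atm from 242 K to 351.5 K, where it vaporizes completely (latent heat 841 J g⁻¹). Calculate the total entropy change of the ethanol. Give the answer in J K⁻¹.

Warming step: ΔS₁ = m c ln(T_tr/T_i) = 205 × 2.43 × ln(351.5/242) = 185.9 J/K.
Phase change: ΔS₂ = +mL/T_tr = 205 × 841 / 351.5 = 490.5 J/K.
ΔS_total = (185.9) + (490.5) = 676 J/K.

ΔS = 676 J/K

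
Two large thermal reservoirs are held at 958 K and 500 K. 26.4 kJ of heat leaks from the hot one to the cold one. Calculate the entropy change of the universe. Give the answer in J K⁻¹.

ΔS_total = 25.2 J/K

ΔS_hot = −Q/T_H = −26400/958 = -27.56 J/K and ΔS_cold = +Q/T_C = 26400/500 = 52.8 J/K.
ΔS_total = -27.56 + 52.8 = 25.2 J/K, positive as the second law requires.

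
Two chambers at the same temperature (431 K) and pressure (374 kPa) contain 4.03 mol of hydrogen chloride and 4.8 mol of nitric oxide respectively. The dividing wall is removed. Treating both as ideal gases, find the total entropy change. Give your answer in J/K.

ΔS_mix = 50.6 J/K

Mole fractions: x_A = 4.03/8.83 = 0.456, x_B = 0.544.
ΔS_mix = −R(n_A ln x_A + n_B ln x_B) = −8.314 × (4.03 ln 0.456 + 4.8 ln 0.544) = 50.6 J/K.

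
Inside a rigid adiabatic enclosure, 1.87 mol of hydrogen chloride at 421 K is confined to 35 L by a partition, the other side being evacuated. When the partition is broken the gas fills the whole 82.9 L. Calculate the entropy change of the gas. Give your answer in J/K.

ΔS_gas = 13.4 J/K

For an ideal gas in free expansion Q = 0 and W = 0, so T is unchanged.
Entropy is a state function; using a reversible isothermal path, ΔS_gas = nR ln(V₂/V₁) = 1.87 × 8.314 × ln(82.9/35) = 13.4 J/K.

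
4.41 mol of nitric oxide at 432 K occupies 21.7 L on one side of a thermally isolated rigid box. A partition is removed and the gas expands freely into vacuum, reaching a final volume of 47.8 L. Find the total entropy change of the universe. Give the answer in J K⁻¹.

ΔS_universe = 29 J/K

For an ideal gas in free expansion Q = 0 and W = 0, so T is unchanged.
Entropy is a state function; using a reversible isothermal path, ΔS_gas = nR ln(V₂/V₁) = 4.41 × 8.314 × ln(47.8/21.7) = 29 J/K.
The insulated surroundings exchange no heat, so ΔS_surr = 0 and ΔS_universe = ΔS_gas.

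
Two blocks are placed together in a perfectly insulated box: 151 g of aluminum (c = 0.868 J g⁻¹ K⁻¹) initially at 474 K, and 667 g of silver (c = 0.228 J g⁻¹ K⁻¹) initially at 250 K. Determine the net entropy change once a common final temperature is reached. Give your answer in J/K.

ΔS_total = 14.4 J/K

Energy balance: T_f = (m₁c₁T₁ + m₂c₂T₂)/(m₁c₁ + m₂c₂) = 353.69 K.
ΔS₁ = m₁c₁ ln(T_f/T₁) = 131.068 × ln(353.69/474) = -38.37 J/K.
ΔS₂ = m₂c₂ ln(T_f/T₂) = 152.076 × ln(353.69/250) = 52.76 J/K.
ΔS_total = -38.37 + 52.76 = 14.4 J/K.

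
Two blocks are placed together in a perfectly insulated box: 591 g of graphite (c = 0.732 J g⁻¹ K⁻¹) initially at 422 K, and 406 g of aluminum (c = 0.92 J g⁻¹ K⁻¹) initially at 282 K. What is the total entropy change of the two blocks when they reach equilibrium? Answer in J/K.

ΔS_total = 16 J/K

Energy balance: T_f = (m₁c₁T₁ + m₂c₂T₂)/(m₁c₁ + m₂c₂) = 357.13 K.
ΔS₁ = m₁c₁ ln(T_f/T₁) = 432.612 × ln(357.13/422) = -72.2 J/K.
ΔS₂ = m₂c₂ ln(T_f/T₂) = 373.52 × ln(357.13/282) = 88.22 J/K.
ΔS_total = -72.2 + 88.22 = 16 J/K.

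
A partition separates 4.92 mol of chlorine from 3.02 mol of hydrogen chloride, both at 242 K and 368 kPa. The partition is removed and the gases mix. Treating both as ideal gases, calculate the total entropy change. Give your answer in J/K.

Mole fractions: x_A = 4.92/7.94 = 0.62, x_B = 0.38.
ΔS_mix = −R(n_A ln x_A + n_B ln x_B) = −8.314 × (4.92 ln 0.62 + 3.02 ln 0.38) = 43.8 J/K.

ΔS_mix = 43.8 J/K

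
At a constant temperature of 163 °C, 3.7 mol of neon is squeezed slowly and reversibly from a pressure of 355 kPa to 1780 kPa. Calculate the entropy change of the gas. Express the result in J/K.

ΔS_gas = -49.6 J/K

For an isothermal ideal gas ΔS_gas = nR ln(P₁/P₂) = 3.7 × 8.314 × ln(355/1780) = -49.6 J/K.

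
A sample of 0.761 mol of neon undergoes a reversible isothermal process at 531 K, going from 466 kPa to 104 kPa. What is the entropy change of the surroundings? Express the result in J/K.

For an isothermal ideal gas ΔS_gas = nR ln(P₁/P₂) = 0.761 × 8.314 × ln(466/104) = 9.49 J/K.
The process is reversible, so ΔS_surr = −ΔS_gas = -9.49 J/K and ΔS_universe = 0.

ΔS_surr = -9.49 J/K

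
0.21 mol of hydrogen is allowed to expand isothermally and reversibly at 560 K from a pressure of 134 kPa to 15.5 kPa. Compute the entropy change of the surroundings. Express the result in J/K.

ΔS_surr = -3.77 J/K

For an isothermal ideal gas ΔS_gas = nR ln(P₁/P₂) = 0.21 × 8.314 × ln(134/15.5) = 3.77 J/K.
The process is reversible, so ΔS_surr = −ΔS_gas = -3.77 J/K and ΔS_universe = 0.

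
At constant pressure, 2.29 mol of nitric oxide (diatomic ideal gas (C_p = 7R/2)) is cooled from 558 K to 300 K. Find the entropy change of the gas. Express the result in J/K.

ΔS = -41.4 J/K

At constant pressure, ΔS = nC_p ln(T₂/T₁) with C_p = 7R/2 = 29.1 J mol⁻¹ K⁻¹.
ΔS = 2.29 × 29.1 × ln(300/558) = -41.4 J/K.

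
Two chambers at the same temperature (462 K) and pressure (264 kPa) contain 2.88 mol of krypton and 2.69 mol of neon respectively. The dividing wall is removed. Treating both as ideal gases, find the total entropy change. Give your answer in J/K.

Mole fractions: x_A = 2.88/5.57 = 0.517, x_B = 0.483.
ΔS_mix = −R(n_A ln x_A + n_B ln x_B) = −8.314 × (2.88 ln 0.517 + 2.69 ln 0.483) = 32.1 J/K.

ΔS_mix = 32.1 J/K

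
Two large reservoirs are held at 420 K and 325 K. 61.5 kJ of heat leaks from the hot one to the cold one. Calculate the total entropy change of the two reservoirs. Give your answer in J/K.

ΔS_total = 42.8 J/K

ΔS_hot = −Q/T_H = −61500/420 = -146.4 J/K and ΔS_cold = +Q/T_C = 61500/325 = 189.2 J/K.
ΔS_total = -146.4 + 189.2 = 42.8 J/K, positive as the second law requires.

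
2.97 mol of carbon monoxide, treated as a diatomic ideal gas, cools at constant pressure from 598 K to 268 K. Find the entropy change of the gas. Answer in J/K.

At constant pressure, ΔS = nC_p ln(T₂/T₁) with C_p = 7R/2 = 29.1 J mol⁻¹ K⁻¹.
ΔS = 2.97 × 29.1 × ln(268/598) = -69.4 J/K.

ΔS = -69.4 J/K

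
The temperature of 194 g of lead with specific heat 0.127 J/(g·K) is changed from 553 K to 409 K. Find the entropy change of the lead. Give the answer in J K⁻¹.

ΔS = -7.43 J/K

ΔS = ∫dQ_rev/T = m c ln(T₂/T₁) = 194 × 0.127 × ln(409/553) = -7.43 J/K.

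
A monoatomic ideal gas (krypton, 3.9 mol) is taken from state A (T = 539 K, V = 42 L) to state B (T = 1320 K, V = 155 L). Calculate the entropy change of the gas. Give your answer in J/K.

ΔS = 85.9 J/K

Entropy is a state function: ΔS = nC_V ln(T₂/T₁) + nR ln(V₂/V₁), with C_V = 3R/2 = 12.47 J mol⁻¹ K⁻¹ for a monoatomic ideal gas.
ΔS = 3.9 × [12.47 × ln(1320/539) + 8.314 × ln(155/42)] = 85.9 J/K.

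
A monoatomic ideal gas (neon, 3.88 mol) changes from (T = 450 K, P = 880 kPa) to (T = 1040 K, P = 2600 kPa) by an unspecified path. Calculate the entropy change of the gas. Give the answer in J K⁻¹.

ΔS = 32.6 J/K

ΔS = nC_p ln(T₂/T₁) − nR ln(P₂/P₁), with C_p = 5R/2 = 20.79 J mol⁻¹ K⁻¹ for a monoatomic ideal gas.
ΔS = 3.88 × [20.79 × ln(1040/450) − 8.314 × ln(2600/880)] = 32.6 J/K.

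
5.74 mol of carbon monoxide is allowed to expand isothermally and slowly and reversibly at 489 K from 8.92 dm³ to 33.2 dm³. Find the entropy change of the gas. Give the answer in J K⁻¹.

For an isothermal ideal gas ΔS_gas = nR ln(V₂/V₁) = 5.74 × 8.314 × ln(33.2/8.92) = 62.7 J/K.

ΔS_gas = 62.7 J/K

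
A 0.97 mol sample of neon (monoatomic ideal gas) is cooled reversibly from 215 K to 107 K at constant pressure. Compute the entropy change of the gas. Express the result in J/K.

ΔS = -14.1 J/K

At constant pressure, ΔS = nC_p ln(T₂/T₁) with C_p = 5R/2 = 20.79 J mol⁻¹ K⁻¹.
ΔS = 0.97 × 20.79 × ln(107/215) = -14.1 J/K.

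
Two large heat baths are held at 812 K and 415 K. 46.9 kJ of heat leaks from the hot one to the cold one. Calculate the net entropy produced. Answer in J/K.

ΔS_total = 55.3 J/K

ΔS_hot = −Q/T_H = −46900/812 = -57.759 J/K and ΔS_cold = +Q/T_C = 46900/415 = 113.01 J/K.
ΔS_total = -57.759 + 113.01 = 55.3 J/K, positive as the second law requires.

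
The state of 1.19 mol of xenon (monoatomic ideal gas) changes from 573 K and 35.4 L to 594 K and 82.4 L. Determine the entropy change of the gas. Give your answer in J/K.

ΔS = 8.89 J/K

Entropy is a state function: ΔS = nC_V ln(T₂/T₁) + nR ln(V₂/V₁), with C_V = 3R/2 = 12.47 J mol⁻¹ K⁻¹ for a monoatomic ideal gas.
ΔS = 1.19 × [12.47 × ln(594/573) + 8.314 × ln(82.4/35.4)] = 8.89 J/K.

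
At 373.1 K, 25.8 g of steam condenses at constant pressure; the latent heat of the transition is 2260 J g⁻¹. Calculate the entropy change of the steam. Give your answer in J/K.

ΔS = -156 J/K

Heat released by the substance: Q = −mL = −25.8 × 2260 = −58308 J.
At constant T, ΔS = Q_rev/T = −58308 / 373.1 = -156 J/K.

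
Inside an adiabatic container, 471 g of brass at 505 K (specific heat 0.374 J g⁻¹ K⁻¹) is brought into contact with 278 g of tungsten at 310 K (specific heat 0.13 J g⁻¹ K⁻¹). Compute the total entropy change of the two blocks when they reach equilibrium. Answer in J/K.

ΔS_total = 3.2 J/K

Energy balance: T_f = (m₁c₁T₁ + m₂c₂T₂)/(m₁c₁ + m₂c₂) = 471.8 K.
ΔS₁ = m₁c₁ ln(T_f/T₁) = 176.154 × ln(471.8/505) = -11.98 J/K.
ΔS₂ = m₂c₂ ln(T_f/T₂) = 36.14 × ln(471.8/310) = 15.18 J/K.
ΔS_total = -11.98 + 15.18 = 3.2 J/K.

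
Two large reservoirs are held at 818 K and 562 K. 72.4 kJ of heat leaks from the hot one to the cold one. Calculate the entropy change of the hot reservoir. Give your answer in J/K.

The hot reservoir loses heat Q, so ΔS_hot = −Q/T_H = −72400/818 = -88.5 J/K.

ΔS_hot = -88.5 J/K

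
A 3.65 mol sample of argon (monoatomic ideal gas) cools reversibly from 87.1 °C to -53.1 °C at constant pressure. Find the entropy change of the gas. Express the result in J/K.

ΔS = -37.4 J/K

In kelvin: T₁ = 360.25 K, T₂ = 220.05 K. At constant pressure, ΔS = nC_p ln(T₂/T₁) with C_p = 5R/2 = 20.79 J mol⁻¹ K⁻¹.
ΔS = 3.65 × 20.79 × ln(220.05/360.25) = -37.4 J/K.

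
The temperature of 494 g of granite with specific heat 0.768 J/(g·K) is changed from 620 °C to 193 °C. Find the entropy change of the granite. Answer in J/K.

ΔS = -247 J/K

In kelvin: T₁ = 893.15 K, T₂ = 466.15 K. ΔS = ∫dQ_rev/T = m c ln(T₂/T₁) = 494 × 0.768 × ln(466.15/893.15) = -247 J/K.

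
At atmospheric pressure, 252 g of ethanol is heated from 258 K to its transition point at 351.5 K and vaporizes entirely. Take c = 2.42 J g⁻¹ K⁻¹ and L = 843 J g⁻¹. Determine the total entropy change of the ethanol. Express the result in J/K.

Warming step: ΔS₁ = m c ln(T_tr/T_i) = 252 × 2.42 × ln(351.5/258) = 188.6 J/K.
Phase change: ΔS₂ = +mL/T_tr = 252 × 843 / 351.5 = 604.4 J/K.
ΔS_total = (188.6) + (604.4) = 793 J/K.

ΔS = 793 J/K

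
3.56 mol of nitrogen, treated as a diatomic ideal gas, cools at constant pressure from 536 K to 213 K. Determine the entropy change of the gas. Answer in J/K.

At constant pressure, ΔS = nC_p ln(T₂/T₁) with C_p = 7R/2 = 29.1 J mol⁻¹ K⁻¹.
ΔS = 3.56 × 29.1 × ln(213/536) = -95.6 J/K.

ΔS = -95.6 J/K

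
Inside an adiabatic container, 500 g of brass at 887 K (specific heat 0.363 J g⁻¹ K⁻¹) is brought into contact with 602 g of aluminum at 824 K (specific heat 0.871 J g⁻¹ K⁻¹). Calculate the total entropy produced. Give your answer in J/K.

ΔS_total = 0.37 J/K

Energy balance: T_f = (m₁c₁T₁ + m₂c₂T₂)/(m₁c₁ + m₂c₂) = 840.2 K.
ΔS₁ = m₁c₁ ln(T_f/T₁) = 181.5 × ln(840.2/887) = -9.83825 J/K.
ΔS₂ = m₂c₂ ln(T_f/T₂) = 524.342 × ln(840.2/824) = 10.2085 J/K.
ΔS_total = -9.83825 + 10.2085 = 0.37 J/K.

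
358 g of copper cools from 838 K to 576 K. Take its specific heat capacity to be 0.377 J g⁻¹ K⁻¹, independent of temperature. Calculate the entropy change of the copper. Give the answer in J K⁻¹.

ΔS = ∫dQ_rev/T = m c ln(T₂/T₁) = 358 × 0.377 × ln(576/838) = -50.6 J/K.

ΔS = -50.6 J/K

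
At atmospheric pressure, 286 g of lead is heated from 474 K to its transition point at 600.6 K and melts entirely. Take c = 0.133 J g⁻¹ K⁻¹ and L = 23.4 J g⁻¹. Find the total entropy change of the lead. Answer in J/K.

Warming step: ΔS₁ = m c ln(T_tr/T_i) = 286 × 0.133 × ln(600.6/474) = 9.004 J/K.
Phase change: ΔS₂ = +mL/T_tr = 286 × 23.4 / 600.6 = 11.14 J/K.
ΔS_total = (9.004) + (11.14) = 20.1 J/K.

ΔS = 20.1 J/K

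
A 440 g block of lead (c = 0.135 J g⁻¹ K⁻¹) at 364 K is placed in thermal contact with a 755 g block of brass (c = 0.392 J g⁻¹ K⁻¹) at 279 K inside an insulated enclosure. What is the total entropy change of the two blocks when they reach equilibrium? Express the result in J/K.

ΔS_total = 1.85 J/K

Energy balance: T_f = (m₁c₁T₁ + m₂c₂T₂)/(m₁c₁ + m₂c₂) = 293.21 K.
ΔS₁ = m₁c₁ ln(T_f/T₁) = 59.4 × ln(293.21/364) = -12.85 J/K.
ΔS₂ = m₂c₂ ln(T_f/T₂) = 295.96 × ln(293.21/279) = 14.7 J/K.
ΔS_total = -12.85 + 14.7 = 1.85 J/K.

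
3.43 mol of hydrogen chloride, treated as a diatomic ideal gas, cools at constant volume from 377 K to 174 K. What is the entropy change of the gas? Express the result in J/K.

ΔS = -55.1 J/K

At constant volume, ΔS = nC_V ln(T₂/T₁) with C_V = 5R/2 = 20.79 J mol⁻¹ K⁻¹.
ΔS = 3.43 × 20.79 × ln(174/377) = -55.1 J/K.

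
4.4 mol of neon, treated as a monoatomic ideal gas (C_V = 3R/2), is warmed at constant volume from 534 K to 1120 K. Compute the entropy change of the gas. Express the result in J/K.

ΔS = 40.6 J/K

At constant volume, ΔS = nC_V ln(T₂/T₁) with C_V = 3R/2 = 12.47 J mol⁻¹ K⁻¹.
ΔS = 4.4 × 12.47 × ln(1120/534) = 40.6 J/K.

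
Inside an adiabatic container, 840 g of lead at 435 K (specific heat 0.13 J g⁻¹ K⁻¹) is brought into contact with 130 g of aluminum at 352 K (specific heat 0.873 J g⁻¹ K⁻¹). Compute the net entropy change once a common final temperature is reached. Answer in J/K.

Energy balance: T_f = (m₁c₁T₁ + m₂c₂T₂)/(m₁c₁ + m₂c₂) = 392.7 K.
ΔS₁ = m₁c₁ ln(T_f/T₁) = 109.2 × ln(392.7/435) = -11.17 J/K.
ΔS₂ = m₂c₂ ln(T_f/T₂) = 113.49 × ln(392.7/352) = 12.42 J/K.
ΔS_total = -11.17 + 12.42 = 1.25 J/K.

ΔS_total = 1.25 J/K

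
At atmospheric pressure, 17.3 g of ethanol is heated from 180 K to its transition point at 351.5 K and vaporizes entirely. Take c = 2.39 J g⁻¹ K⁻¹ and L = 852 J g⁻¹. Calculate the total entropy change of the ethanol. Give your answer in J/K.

ΔS = 69.6 J/K

Warming step: ΔS₁ = m c ln(T_tr/T_i) = 17.3 × 2.39 × ln(351.5/180) = 27.67 J/K.
Phase change: ΔS₂ = +mL/T_tr = 17.3 × 852 / 351.5 = 41.93 J/K.
ΔS_total = (27.67) + (41.93) = 69.6 J/K.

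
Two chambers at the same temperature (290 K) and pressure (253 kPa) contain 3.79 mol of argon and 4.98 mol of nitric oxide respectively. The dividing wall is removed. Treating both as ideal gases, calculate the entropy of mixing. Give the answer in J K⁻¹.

ΔS_mix = 49.9 J/K

Mole fractions: x_A = 3.79/8.77 = 0.432, x_B = 0.568.
ΔS_mix = −R(n_A ln x_A + n_B ln x_B) = −8.314 × (3.79 ln 0.432 + 4.98 ln 0.568) = 49.9 J/K.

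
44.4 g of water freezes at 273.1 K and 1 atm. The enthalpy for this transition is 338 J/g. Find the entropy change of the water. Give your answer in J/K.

ΔS = -55 J/K

Heat released by the substance: Q = −mL = −44.4 × 338 = −15007.2 J.
At constant T, ΔS = Q_rev/T = −15007.2 / 273.1 = -55 J/K.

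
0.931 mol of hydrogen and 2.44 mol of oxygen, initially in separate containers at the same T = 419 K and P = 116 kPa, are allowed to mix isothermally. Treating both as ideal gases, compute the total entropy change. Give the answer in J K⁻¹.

ΔS_mix = 16.5 J/K

Mole fractions: x_A = 0.931/3.37 = 0.276, x_B = 0.724.
ΔS_mix = −R(n_A ln x_A + n_B ln x_B) = −8.314 × (0.931 ln 0.276 + 2.44 ln 0.724) = 16.5 J/K.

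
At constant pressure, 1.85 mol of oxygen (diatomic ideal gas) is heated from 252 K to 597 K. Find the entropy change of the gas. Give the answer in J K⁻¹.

ΔS = 46.4 J/K

At constant pressure, ΔS = nC_p ln(T₂/T₁) with C_p = 7R/2 = 29.1 J mol⁻¹ K⁻¹.
ΔS = 1.85 × 29.1 × ln(597/252) = 46.4 J/K.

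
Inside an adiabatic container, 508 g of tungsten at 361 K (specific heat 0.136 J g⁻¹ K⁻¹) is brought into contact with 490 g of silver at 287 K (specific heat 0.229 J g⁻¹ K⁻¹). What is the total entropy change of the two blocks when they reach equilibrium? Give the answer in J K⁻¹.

ΔS_total = 1.14 J/K

Energy balance: T_f = (m₁c₁T₁ + m₂c₂T₂)/(m₁c₁ + m₂c₂) = 315.2 K.
ΔS₁ = m₁c₁ ln(T_f/T₁) = 69.088 × ln(315.2/361) = -9.3733 J/K.
ΔS₂ = m₂c₂ ln(T_f/T₂) = 112.21 × ln(315.2/287) = 10.517 J/K.
ΔS_total = -9.3733 + 10.517 = 1.14 J/K.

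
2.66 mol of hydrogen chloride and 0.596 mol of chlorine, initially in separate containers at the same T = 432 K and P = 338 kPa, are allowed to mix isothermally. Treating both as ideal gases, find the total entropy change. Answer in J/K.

ΔS_mix = 12.9 J/K

Mole fractions: x_A = 2.66/3.26 = 0.817, x_B = 0.183.
ΔS_mix = −R(n_A ln x_A + n_B ln x_B) = −8.314 × (2.66 ln 0.817 + 0.596 ln 0.183) = 12.9 J/K.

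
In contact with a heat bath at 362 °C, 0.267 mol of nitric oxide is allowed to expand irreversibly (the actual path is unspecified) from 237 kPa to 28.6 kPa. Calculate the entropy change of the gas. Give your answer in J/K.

Entropy is a state function, so ΔS_gas depends only on the end states.
For an isothermal ideal gas ΔS_gas = nR ln(P₁/P₂) = 0.267 × 8.314 × ln(237/28.6) = 4.69 J/K.

ΔS_gas = 4.69 J/K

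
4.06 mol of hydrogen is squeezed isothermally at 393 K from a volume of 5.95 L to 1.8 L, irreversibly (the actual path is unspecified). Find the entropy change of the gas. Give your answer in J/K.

ΔS_gas = -40.4 J/K

Entropy is a state function, so ΔS_gas depends only on the end states.
For an isothermal ideal gas ΔS_gas = nR ln(V₂/V₁) = 4.06 × 8.314 × ln(1.8/5.95) = -40.4 J/K.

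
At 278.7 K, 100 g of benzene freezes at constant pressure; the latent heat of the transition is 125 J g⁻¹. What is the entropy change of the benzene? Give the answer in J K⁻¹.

Heat released by the substance: Q = −mL = −100 × 125 = −12500 J.
At constant T, ΔS = Q_rev/T = −12500 / 278.7 = -44.9 J/K.

ΔS = -44.9 J/K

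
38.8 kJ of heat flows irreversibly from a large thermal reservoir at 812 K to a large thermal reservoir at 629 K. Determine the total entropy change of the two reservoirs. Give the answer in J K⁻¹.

ΔS_total = 13.9 J/K

ΔS_hot = −Q/T_H = −38800/812 = -47.78 J/K and ΔS_cold = +Q/T_C = 38800/629 = 61.69 J/K.
ΔS_total = -47.78 + 61.69 = 13.9 J/K, positive as the second law requires.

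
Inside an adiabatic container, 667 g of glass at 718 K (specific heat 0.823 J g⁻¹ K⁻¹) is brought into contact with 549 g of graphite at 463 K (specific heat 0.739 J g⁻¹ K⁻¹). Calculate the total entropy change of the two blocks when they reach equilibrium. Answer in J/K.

ΔS_total = 21.8 J/K

Energy balance: T_f = (m₁c₁T₁ + m₂c₂T₂)/(m₁c₁ + m₂c₂) = 609.63 K.
ΔS₁ = m₁c₁ ln(T_f/T₁) = 548.941 × ln(609.63/718) = -89.82 J/K.
ΔS₂ = m₂c₂ ln(T_f/T₂) = 405.711 × ln(609.63/463) = 111.6 J/K.
ΔS_total = -89.82 + 111.6 = 21.8 J/K.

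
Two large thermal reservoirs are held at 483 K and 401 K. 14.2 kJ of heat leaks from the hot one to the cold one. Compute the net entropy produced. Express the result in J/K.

ΔS_total = 6.01 J/K

ΔS_hot = −Q/T_H = −14200/483 = -29.4 J/K and ΔS_cold = +Q/T_C = 14200/401 = 35.41 J/K.
ΔS_total = -29.4 + 35.41 = 6.01 J/K, positive as the second law requires.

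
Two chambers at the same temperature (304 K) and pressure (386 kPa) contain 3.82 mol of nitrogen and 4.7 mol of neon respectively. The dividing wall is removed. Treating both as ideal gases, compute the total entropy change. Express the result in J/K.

ΔS_mix = 48.7 J/K

Mole fractions: x_A = 3.82/8.52 = 0.448, x_B = 0.552.
ΔS_mix = −R(n_A ln x_A + n_B ln x_B) = −8.314 × (3.82 ln 0.448 + 4.7 ln 0.552) = 48.7 J/K.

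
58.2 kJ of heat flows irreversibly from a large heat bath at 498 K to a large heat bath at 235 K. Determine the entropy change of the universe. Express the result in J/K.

ΔS_total = 131 J/K

ΔS_hot = −Q/T_H = −58200/498 = -116.9 J/K and ΔS_cold = +Q/T_C = 58200/235 = 247.7 J/K.
ΔS_total = -116.9 + 247.7 = 131 J/K, positive as the second law requires.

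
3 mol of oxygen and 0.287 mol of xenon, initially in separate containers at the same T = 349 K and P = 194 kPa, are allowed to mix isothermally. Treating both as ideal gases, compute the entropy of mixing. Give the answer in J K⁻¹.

Mole fractions: x_A = 3/3.29 = 0.913, x_B = 0.0873.
ΔS_mix = −R(n_A ln x_A + n_B ln x_B) = −8.314 × (3 ln 0.913 + 0.287 ln 0.0873) = 8.1 J/K.

ΔS_mix = 8.1 J/K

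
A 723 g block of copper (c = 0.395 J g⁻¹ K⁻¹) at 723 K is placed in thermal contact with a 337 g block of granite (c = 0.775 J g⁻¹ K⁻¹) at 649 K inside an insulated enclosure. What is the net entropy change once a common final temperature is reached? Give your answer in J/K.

Energy balance: T_f = (m₁c₁T₁ + m₂c₂T₂)/(m₁c₁ + m₂c₂) = 687.65 K.
ΔS₁ = m₁c₁ ln(T_f/T₁) = 285.585 × ln(687.65/723) = -14.315 J/K.
ΔS₂ = m₂c₂ ln(T_f/T₂) = 261.175 × ln(687.65/649) = 15.109 J/K.
ΔS_total = -14.315 + 15.109 = 0.794 J/K.

ΔS_total = 0.794 J/K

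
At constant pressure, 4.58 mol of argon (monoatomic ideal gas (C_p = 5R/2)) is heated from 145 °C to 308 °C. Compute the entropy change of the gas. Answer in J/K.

ΔS = 31.3 J/K

In kelvin: T₁ = 418.15 K, T₂ = 581.15 K. At constant pressure, ΔS = nC_p ln(T₂/T₁) with C_p = 5R/2 = 20.79 J mol⁻¹ K⁻¹.
ΔS = 4.58 × 20.79 × ln(581.15/418.15) = 31.3 J/K.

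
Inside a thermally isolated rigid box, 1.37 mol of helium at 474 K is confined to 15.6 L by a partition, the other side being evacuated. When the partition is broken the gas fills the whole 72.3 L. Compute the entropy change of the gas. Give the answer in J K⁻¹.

No heat is exchanged and no work is done, so the ideal-gas temperature stays constant.
Entropy is a state function; using a reversible isothermal path, ΔS_gas = nR ln(V₂/V₁) = 1.37 × 8.314 × ln(72.3/15.6) = 17.5 J/K.

ΔS_gas = 17.5 J/K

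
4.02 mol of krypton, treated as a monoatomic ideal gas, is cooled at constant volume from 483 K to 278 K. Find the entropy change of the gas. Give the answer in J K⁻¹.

At constant volume, ΔS = nC_V ln(T₂/T₁) with C_V = 3R/2 = 12.47 J mol⁻¹ K⁻¹.
ΔS = 4.02 × 12.47 × ln(278/483) = -27.7 J/K.

ΔS = -27.7 J/K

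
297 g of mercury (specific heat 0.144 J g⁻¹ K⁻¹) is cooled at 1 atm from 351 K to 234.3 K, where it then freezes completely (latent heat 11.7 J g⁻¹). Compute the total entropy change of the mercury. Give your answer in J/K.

ΔS = -32.1 J/K

Cooling step: ΔS₁ = m c ln(T_tr/T_i) = 297 × 0.144 × ln(234.3/351) = -17.29 J/K.
Phase change: ΔS₂ = −mL/T_tr = −297 × 11.7 / 234.3 = -14.83 J/K.
ΔS_total = (-17.29) + (-14.83) = -32.1 J/K.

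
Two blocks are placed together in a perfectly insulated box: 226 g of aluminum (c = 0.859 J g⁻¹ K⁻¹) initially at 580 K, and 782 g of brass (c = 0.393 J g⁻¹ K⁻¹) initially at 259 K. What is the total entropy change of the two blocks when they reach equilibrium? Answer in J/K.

ΔS_total = 40 J/K

Energy balance: T_f = (m₁c₁T₁ + m₂c₂T₂)/(m₁c₁ + m₂c₂) = 383.27 K.
ΔS₁ = m₁c₁ ln(T_f/T₁) = 194.134 × ln(383.27/580) = -80.43 J/K.
ΔS₂ = m₂c₂ ln(T_f/T₂) = 307.326 × ln(383.27/259) = 120.4 J/K.
ΔS_total = -80.43 + 120.4 = 40 J/K.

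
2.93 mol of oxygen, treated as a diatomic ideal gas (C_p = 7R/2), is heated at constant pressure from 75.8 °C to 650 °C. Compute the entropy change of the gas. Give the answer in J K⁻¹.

In kelvin: T₁ = 348.95 K, T₂ = 923.15 K. At constant pressure, ΔS = nC_p ln(T₂/T₁) with C_p = 7R/2 = 29.1 J mol⁻¹ K⁻¹.
ΔS = 2.93 × 29.1 × ln(923.15/348.95) = 82.9 J/K.

ΔS = 82.9 J/K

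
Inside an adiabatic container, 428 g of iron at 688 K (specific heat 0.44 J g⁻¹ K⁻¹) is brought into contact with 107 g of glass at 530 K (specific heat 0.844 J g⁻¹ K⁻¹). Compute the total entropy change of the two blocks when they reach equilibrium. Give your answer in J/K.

ΔS_total = 2.01 J/K

Energy balance: T_f = (m₁c₁T₁ + m₂c₂T₂)/(m₁c₁ + m₂c₂) = 636.79 K.
ΔS₁ = m₁c₁ ln(T_f/T₁) = 188.32 × ln(636.79/688) = -14.57 J/K.
ΔS₂ = m₂c₂ ln(T_f/T₂) = 90.308 × ln(636.79/530) = 16.58 J/K.
ΔS_total = -14.57 + 16.58 = 2.01 J/K.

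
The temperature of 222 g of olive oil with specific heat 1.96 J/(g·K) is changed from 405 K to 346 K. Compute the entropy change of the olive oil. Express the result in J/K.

ΔS = -68.5 J/K

ΔS = ∫dQ_rev/T = m c ln(T₂/T₁) = 222 × 1.96 × ln(346/405) = -68.5 J/K.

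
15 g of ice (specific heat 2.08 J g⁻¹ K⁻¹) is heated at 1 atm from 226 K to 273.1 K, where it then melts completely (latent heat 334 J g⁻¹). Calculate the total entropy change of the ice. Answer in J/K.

Warming step: ΔS₁ = m c ln(T_tr/T_i) = 15 × 2.08 × ln(273.1/226) = 5.9063 J/K.
Phase change: ΔS₂ = +mL/T_tr = 15 × 334 / 273.1 = 18.345 J/K.
ΔS_total = (5.9063) + (18.345) = 24.3 J/K.

ΔS = 24.3 J/K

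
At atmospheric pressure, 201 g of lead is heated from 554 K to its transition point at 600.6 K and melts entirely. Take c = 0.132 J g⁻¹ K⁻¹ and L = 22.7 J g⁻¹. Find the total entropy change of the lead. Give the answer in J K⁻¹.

Warming step: ΔS₁ = m c ln(T_tr/T_i) = 201 × 0.132 × ln(600.6/554) = 2.143 J/K.
Phase change: ΔS₂ = +mL/T_tr = 201 × 22.7 / 600.6 = 7.597 J/K.
ΔS_total = (2.143) + (7.597) = 9.74 J/K.

ΔS = 9.74 J/K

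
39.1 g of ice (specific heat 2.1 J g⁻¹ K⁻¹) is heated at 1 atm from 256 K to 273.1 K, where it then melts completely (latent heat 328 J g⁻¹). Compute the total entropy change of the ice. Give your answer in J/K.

Warming step: ΔS₁ = m c ln(T_tr/T_i) = 39.1 × 2.1 × ln(273.1/256) = 5.309 J/K.
Phase change: ΔS₂ = +mL/T_tr = 39.1 × 328 / 273.1 = 46.96 J/K.
ΔS_total = (5.309) + (46.96) = 52.3 J/K.

ΔS = 52.3 J/K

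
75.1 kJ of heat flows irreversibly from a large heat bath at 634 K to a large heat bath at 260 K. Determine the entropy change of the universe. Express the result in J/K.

ΔS_hot = −Q/T_H = −75100/634 = -118.5 J/K and ΔS_cold = +Q/T_C = 75100/260 = 288.8 J/K.
ΔS_total = -118.5 + 288.8 = 170 J/K, positive as the second law requires.

ΔS_total = 170 J/K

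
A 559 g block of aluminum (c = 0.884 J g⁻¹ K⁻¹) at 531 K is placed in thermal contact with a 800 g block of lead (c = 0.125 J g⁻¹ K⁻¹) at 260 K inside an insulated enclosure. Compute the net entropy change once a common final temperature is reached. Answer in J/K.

Energy balance: T_f = (m₁c₁T₁ + m₂c₂T₂)/(m₁c₁ + m₂c₂) = 485.39 K.
ΔS₁ = m₁c₁ ln(T_f/T₁) = 494.156 × ln(485.39/531) = -44.38 J/K.
ΔS₂ = m₂c₂ ln(T_f/T₂) = 100 × ln(485.39/260) = 62.43 J/K.
ΔS_total = -44.38 + 62.43 = 18 J/K.

ΔS_total = 18 J/K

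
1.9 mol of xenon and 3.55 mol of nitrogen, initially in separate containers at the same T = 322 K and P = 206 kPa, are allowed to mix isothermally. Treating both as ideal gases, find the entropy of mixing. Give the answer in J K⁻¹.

ΔS_mix = 29.3 J/K

Mole fractions: x_A = 1.9/5.45 = 0.349, x_B = 0.651.
ΔS_mix = −R(n_A ln x_A + n_B ln x_B) = −8.314 × (1.9 ln 0.349 + 3.55 ln 0.651) = 29.3 J/K.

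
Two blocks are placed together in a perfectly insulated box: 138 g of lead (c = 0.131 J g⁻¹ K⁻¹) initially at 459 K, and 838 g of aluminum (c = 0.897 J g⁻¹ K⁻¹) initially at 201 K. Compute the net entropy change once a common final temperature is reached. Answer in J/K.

ΔS_total = 7.93 J/K

Energy balance: T_f = (m₁c₁T₁ + m₂c₂T₂)/(m₁c₁ + m₂c₂) = 207.06 K.
ΔS₁ = m₁c₁ ln(T_f/T₁) = 18.078 × ln(207.06/459) = -14.39 J/K.
ΔS₂ = m₂c₂ ln(T_f/T₂) = 751.686 × ln(207.06/201) = 22.32 J/K.
ΔS_total = -14.39 + 22.32 = 7.93 J/K.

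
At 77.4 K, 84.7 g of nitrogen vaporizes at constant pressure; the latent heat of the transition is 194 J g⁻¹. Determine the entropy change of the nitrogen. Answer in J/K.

ΔS = 212 J/K

Heat absorbed by the substance: Q = mL = 84.7 × 194 = 16431.8 J.
At constant T, ΔS = Q_rev/T = 16431.8 / 77.4 = 212 J/K.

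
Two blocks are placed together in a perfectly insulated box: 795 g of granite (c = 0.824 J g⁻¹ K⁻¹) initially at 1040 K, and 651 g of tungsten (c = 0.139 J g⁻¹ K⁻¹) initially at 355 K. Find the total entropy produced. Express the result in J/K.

ΔS_total = 35.1 J/K

Energy balance: T_f = (m₁c₁T₁ + m₂c₂T₂)/(m₁c₁ + m₂c₂) = 956.86 K.
ΔS₁ = m₁c₁ ln(T_f/T₁) = 655.08 × ln(956.86/1040) = -54.58 J/K.
ΔS₂ = m₂c₂ ln(T_f/T₂) = 90.489 × ln(956.86/355) = 89.72 J/K.
ΔS_total = -54.58 + 89.72 = 35.1 J/K.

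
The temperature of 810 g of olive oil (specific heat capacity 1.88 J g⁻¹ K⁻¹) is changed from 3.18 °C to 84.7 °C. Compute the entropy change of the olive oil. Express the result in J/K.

ΔS = 394 J/K

In kelvin: T₁ = 276.33 K, T₂ = 357.85 K. ΔS = ∫dQ_rev/T = m c ln(T₂/T₁) = 810 × 1.88 × ln(357.85/276.33) = 394 J/K.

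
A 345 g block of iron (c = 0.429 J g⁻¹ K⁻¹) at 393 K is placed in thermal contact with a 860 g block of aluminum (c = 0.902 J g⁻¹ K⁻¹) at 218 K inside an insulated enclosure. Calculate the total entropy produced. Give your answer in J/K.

ΔS_total = 24.5 J/K

Energy balance: T_f = (m₁c₁T₁ + m₂c₂T₂)/(m₁c₁ + m₂c₂) = 246.04 K.
ΔS₁ = m₁c₁ ln(T_f/T₁) = 148.005 × ln(246.04/393) = -69.31 J/K.
ΔS₂ = m₂c₂ ln(T_f/T₂) = 775.72 × ln(246.04/218) = 93.86 J/K.
ΔS_total = -69.31 + 93.86 = 24.5 J/K.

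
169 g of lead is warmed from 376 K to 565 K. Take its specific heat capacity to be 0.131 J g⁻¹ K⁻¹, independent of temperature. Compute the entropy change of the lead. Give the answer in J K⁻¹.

ΔS = ∫dQ_rev/T = m c ln(T₂/T₁) = 169 × 0.131 × ln(565/376) = 9.02 J/K.

ΔS = 9.02 J/K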